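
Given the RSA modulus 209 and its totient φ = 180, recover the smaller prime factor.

11

φ(n) = (p−1)(q−1) = n − (p+q) + 1, so p + q = 209 − 180 + 1 = 30.
p and q are the roots of t² − 30t + 209 = 0.
Discriminant: 30² − 4·209 = 900 − 836 = 64; √64 = 8.
q = (30 − 8)/2 = 11, p = (30 + 8)/2 = 19.
Check: 11 · 19 = 209.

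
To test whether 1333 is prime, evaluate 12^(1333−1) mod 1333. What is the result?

4

12^1 ≡ 12 (mod 1333)
12^2 ≡ 12^2 = 144 ≡ 144 (mod 1333)
12^4 ≡ 144^2 = 20736 ≡ 741 (mod 1333)
12^8 ≡ 741^2 = 549081 ≡ 1218 (mod 1333)
12^16 ≡ 1218^2 = 1483524 ≡ 1228 (mod 1333)
12^32 ≡ 1228^2 = 1507984 ≡ 361 (mod 1333)
12^64 ≡ 361^2 = 130321 ≡ 1020 (mod 1333)
12^128 ≡ 1020^2 = 1040400 ≡ 660 (mod 1333)
12^256 ≡ 660^2 = 435600 ≡ 1042 (mod 1333)
12^512 ≡ 1042^2 = 1085764 ≡ 702 (mod 1333)
12^1024 ≡ 702^2 = 492804 ≡ 927 (mod 1333)
1332 = 1024 + 256 + 32 + 16 + 4 in binary powers of 2.
So 12^1332 ≡ 927 · 1042 · 361 · 1228 · 741 ≡ 4 (mod 1333).
Since 4 ≠ 1, base 12 is a Fermat witness: 1333 is composite.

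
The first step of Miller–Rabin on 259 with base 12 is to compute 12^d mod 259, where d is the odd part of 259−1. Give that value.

259 − 1 = 258 = 2^1 · 129, so d = 129.
12^1 ≡ 12 (mod 259)
12^2 ≡ 12^2 = 144 ≡ 144 (mod 259)
12^4 ≡ 144^2 = 20736 ≡ 16 (mod 259)
12^8 ≡ 16^2 = 256 ≡ 256 (mod 259)
12^16 ≡ 256^2 = 65536 ≡ 9 (mod 259)
12^32 ≡ 9^2 = 81 ≡ 81 (mod 259)
12^64 ≡ 81^2 = 6561 ≡ 86 (mod 259)
12^128 ≡ 86^2 = 7396 ≡ 144 (mod 259)
129 = 128 + 1 in binary powers of 2.
So 12^129 ≡ 144 · 12 ≡ 174 (mod 259).
Squaring chain: 174; never reaches −1, so base 12 is a Miller–Rabin witness that 259 is composite.

174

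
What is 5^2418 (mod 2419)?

5^1 ≡ 5 (mod 2419)
5^2 ≡ 5^2 = 25 ≡ 25 (mod 2419)
5^4 ≡ 25^2 = 625 ≡ 625 (mod 2419)
5^8 ≡ 625^2 = 390625 ≡ 1166 (mod 2419)
5^16 ≡ 1166^2 = 1359556 ≡ 78 (mod 2419)
5^32 ≡ 78^2 = 6084 ≡ 1246 (mod 2419)
5^64 ≡ 1246^2 = 1552516 ≡ 1937 (mod 2419)
5^128 ≡ 1937^2 = 3751969 ≡ 100 (mod 2419)
5^256 ≡ 100^2 = 10000 ≡ 324 (mod 2419)
5^512 ≡ 324^2 = 104976 ≡ 959 (mod 2419)
5^1024 ≡ 959^2 = 919681 ≡ 461 (mod 2419)
5^2048 ≡ 461^2 = 212521 ≡ 2068 (mod 2419)
2418 = 2048 + 256 + 64 + 32 + 16 + 2 in binary powers of 2.
So 5^2418 ≡ 2068 · 324 · 1937 · 1246 · 78 · 25 ≡ 433 (mod 2419).
Since 433 ≠ 1, base 5 is a Fermat witness: 2419 is composite.

433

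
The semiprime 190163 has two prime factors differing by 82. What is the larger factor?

Since p = q + 82, we have 190163 = q(q + 82), so q² + 82q − 190163 = 0.
Discriminant: 82² + 4·190163 = 6724 + 760652 = 767376; √767376 = 876.
q = (−82 + 876)/2 = 397, and p = q + 82 = 479.
Check: 397 · 479 = 190163.

479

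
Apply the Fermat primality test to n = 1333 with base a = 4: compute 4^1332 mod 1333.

16

4^1 ≡ 4 (mod 1333)
4^2 ≡ 4^2 = 16 ≡ 16 (mod 1333)
4^4 ≡ 16^2 = 256 ≡ 256 (mod 1333)
4^8 ≡ 256^2 = 65536 ≡ 219 (mod 1333)
4^16 ≡ 219^2 = 47961 ≡ 1306 (mod 1333)
4^32 ≡ 1306^2 = 1705636 ≡ 729 (mod 1333)
4^64 ≡ 729^2 = 531441 ≡ 907 (mod 1333)
4^128 ≡ 907^2 = 822649 ≡ 188 (mod 1333)
4^256 ≡ 188^2 = 35344 ≡ 686 (mod 1333)
4^512 ≡ 686^2 = 470596 ≡ 47 (mod 1333)
4^1024 ≡ 47^2 = 2209 ≡ 876 (mod 1333)
1332 = 1024 + 256 + 32 + 16 + 4 in binary powers of 2.
So 4^1332 ≡ 876 · 686 · 729 · 1306 · 256 ≡ 16 (mod 1333).
Since 16 ≠ 1, base 4 is a Fermat witness: 1333 is composite.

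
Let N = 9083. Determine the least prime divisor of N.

31

9083 is odd.
Digit sum 20, not divisible by 3.
Ends in 3: not divisible by 5.
7: 9083 = 7·1297 + 4
11: 9083 = 11·825 + 8
13: 9083 = 13·698 + 9
17: 9083 = 17·534 + 5
19: 9083 = 19·478 + 1
23: 9083 = 23·394 + 21
29: 9083 = 29·313 + 6
31: 9083 = 31·293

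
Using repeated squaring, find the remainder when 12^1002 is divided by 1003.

264

12^1 ≡ 12 (mod 1003)
12^2 ≡ 12^2 = 144 ≡ 144 (mod 1003)
12^4 ≡ 144^2 = 20736 ≡ 676 (mod 1003)
12^8 ≡ 676^2 = 456976 ≡ 611 (mod 1003)
12^16 ≡ 611^2 = 373321 ≡ 205 (mod 1003)
12^32 ≡ 205^2 = 42025 ≡ 902 (mod 1003)
12^64 ≡ 902^2 = 813604 ≡ 171 (mod 1003)
12^128 ≡ 171^2 = 29241 ≡ 154 (mod 1003)
12^256 ≡ 154^2 = 23716 ≡ 647 (mod 1003)
12^512 ≡ 647^2 = 418609 ≡ 358 (mod 1003)
1002 = 512 + 256 + 128 + 64 + 32 + 8 + 2 in binary powers of 2.
So 12^1002 ≡ 358 · 647 · 154 · 171 · 902 · 611 · 144 ≡ 264 (mod 1003).
Since 264 ≠ 1, base 12 is a Fermat witness: 1003 is composite.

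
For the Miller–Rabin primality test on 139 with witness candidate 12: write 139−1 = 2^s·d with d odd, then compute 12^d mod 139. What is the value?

138

139 − 1 = 138 = 2^1 · 69, so d = 69.
12^1 ≡ 12 (mod 139)
12^2 ≡ 12^2 = 144 ≡ 5 (mod 139)
12^4 ≡ 5^2 = 25 ≡ 25 (mod 139)
12^8 ≡ 25^2 = 625 ≡ 69 (mod 139)
12^16 ≡ 69^2 = 4761 ≡ 35 (mod 139)
12^32 ≡ 35^2 = 1225 ≡ 113 (mod 139)
12^64 ≡ 113^2 = 12769 ≡ 120 (mod 139)
69 = 64 + 4 + 1 in binary powers of 2.
So 12^69 ≡ 120 · 25 · 12 ≡ 138 (mod 139).
Since 12^d ≡ 138 (mod 139), base 12 does not prove 139 composite.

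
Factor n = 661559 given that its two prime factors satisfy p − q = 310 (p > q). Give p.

Since p = q + 310, we have 661559 = q(q + 310), so q² + 310q − 661559 = 0.
Discriminant: 310² + 4·661559 = 96100 + 2646236 = 2742336; √2742336 = 1656.
q = (−310 + 1656)/2 = 673, and p = q + 310 = 983.
Check: 673 · 983 = 661559.

983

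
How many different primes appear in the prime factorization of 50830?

5

50830 = 2 · 25415
25415 = 5 · 5083
5083 = 13 · 391
391 = 17 · 23
50830 = 2 · 5 · 13 · 17 · 23, which has 5 distinct prime factors.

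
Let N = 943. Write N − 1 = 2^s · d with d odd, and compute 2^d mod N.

121

943 − 1 = 942 = 2^1 · 471, so d = 471.
2^1 ≡ 2 (mod 943)
2^2 ≡ 2^2 = 4 ≡ 4 (mod 943)
2^4 ≡ 4^2 = 16 ≡ 16 (mod 943)
2^8 ≡ 16^2 = 256 ≡ 256 (mod 943)
2^16 ≡ 256^2 = 65536 ≡ 469 (mod 943)
2^32 ≡ 469^2 = 219961 ≡ 242 (mod 943)
2^64 ≡ 242^2 = 58564 ≡ 98 (mod 943)
2^128 ≡ 98^2 = 9604 ≡ 174 (mod 943)
2^256 ≡ 174^2 = 30276 ≡ 100 (mod 943)
471 = 256 + 128 + 64 + 16 + 4 + 2 + 1 in binary powers of 2.
So 2^471 ≡ 100 · 174 · 98 · 469 · 16 · 4 · 2 ≡ 121 (mod 943).
Squaring chain: 121; never reaches −1, so base 2 is a Miller–Rabin witness that 943 is composite.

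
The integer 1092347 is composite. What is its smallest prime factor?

1092347 is odd.
Digit sum 26, not divisible by 3.
Ends in 7: not divisible by 5.
7: 1092347 = 7·156049 + 4
11: 1092347 = 11·99304 + 3
13: 1092347 = 13·84026 + 9
17: 1092347 = 17·64255 + 12
19: 1092347 = 19·57491 + 18
23: 1092347 = 23·47493 + 8
29: 1092347 = 29·37667 + 4
31: 1092347 = 31·35237

31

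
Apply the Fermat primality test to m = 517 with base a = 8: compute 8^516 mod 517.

410

8^1 ≡ 8 (mod 517)
8^2 ≡ 8^2 = 64 ≡ 64 (mod 517)
8^4 ≡ 64^2 = 4096 ≡ 477 (mod 517)
8^8 ≡ 477^2 = 227529 ≡ 49 (mod 517)
8^16 ≡ 49^2 = 2401 ≡ 333 (mod 517)
8^32 ≡ 333^2 = 110889 ≡ 251 (mod 517)
8^64 ≡ 251^2 = 63001 ≡ 444 (mod 517)
8^128 ≡ 444^2 = 197136 ≡ 159 (mod 517)
8^256 ≡ 159^2 = 25281 ≡ 465 (mod 517)
8^512 ≡ 465^2 = 216225 ≡ 119 (mod 517)
516 = 512 + 4 in binary powers of 2.
So 8^516 ≡ 119 · 477 ≡ 410 (mod 517).
Since 410 ≠ 1, base 8 is a Fermat witness: 517 is composite.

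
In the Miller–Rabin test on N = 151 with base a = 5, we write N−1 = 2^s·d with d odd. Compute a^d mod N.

151 − 1 = 150 = 2^1 · 75, so d = 75.
5^1 ≡ 5 (mod 151)
5^2 ≡ 5^2 = 25 ≡ 25 (mod 151)
5^4 ≡ 25^2 = 625 ≡ 21 (mod 151)
5^8 ≡ 21^2 = 441 ≡ 139 (mod 151)
5^16 ≡ 139^2 = 19321 ≡ 144 (mod 151)
5^32 ≡ 144^2 = 20736 ≡ 49 (mod 151)
5^64 ≡ 49^2 = 2401 ≡ 136 (mod 151)
75 = 64 + 8 + 2 + 1 in binary powers of 2.
So 5^75 ≡ 136 · 139 · 25 · 5 ≡ 1 (mod 151).
Since 5^d ≡ 1 (mod 151), base 5 does not prove 151 composite.

1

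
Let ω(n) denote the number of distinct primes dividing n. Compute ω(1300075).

5

1300075 = 5^2 · 52003
52003 = 7 · 7429
7429 = 17 · 437
437 = 19 · 23
1300075 = 5^2 · 7 · 17 · 19 · 23, which has 5 distinct prime factors.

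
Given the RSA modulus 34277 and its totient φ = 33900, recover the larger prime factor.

227

φ(n) = (p−1)(q−1) = n − (p+q) + 1, so p + q = 34277 − 33900 + 1 = 378.
p and q are the roots of t² − 378t + 34277 = 0.
Discriminant: 378² − 4·34277 = 142884 − 137108 = 5776; √5776 = 76.
q = (378 − 76)/2 = 151, p = (378 + 76)/2 = 227.
Check: 151 · 227 = 34277.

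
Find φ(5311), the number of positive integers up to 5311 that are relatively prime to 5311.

5152

Factor: 5311 = 47 · 113.
φ(5311) = (47−1) · (113−1) = 46 · 112 = 5152.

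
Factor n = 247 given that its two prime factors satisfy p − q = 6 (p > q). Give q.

Since p = q + 6, we have 247 = q(q + 6), so q² + 6q − 247 = 0.
Discriminant: 6² + 4·247 = 36 + 988 = 1024; √1024 = 32.
q = (−6 + 32)/2 = 13, and p = q + 6 = 19.
Check: 13 · 19 = 247.

13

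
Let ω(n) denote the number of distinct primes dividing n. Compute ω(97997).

97997 = 43^2 · 53
97997 = 43^2 · 53, which has 2 distinct prime factors.

2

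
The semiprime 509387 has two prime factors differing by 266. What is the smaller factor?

593

Since p = q + 266, we have 509387 = q(q + 266), so q² + 266q − 509387 = 0.
Discriminant: 266² + 4·509387 = 70756 + 2037548 = 2108304; √2108304 = 1452.
q = (−266 + 1452)/2 = 593, and p = q + 266 = 859.
Check: 593 · 859 = 509387.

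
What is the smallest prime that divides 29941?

79

29941 is odd.
Digit sum 25, not divisible by 3.
Ends in 1: not divisible by 5.
7: 29941 = 7·4277 + 2
11: 29941 = 11·2721 + 10
13: 29941 = 13·2303 + 2
17: 29941 = 17·1761 + 4
19: 29941 = 19·1575 + 16
23: 29941 = 23·1301 + 18
29: 29941 = 29·1032 + 13
31: 29941 = 31·965 + 26
37: 29941 = 37·809 + 8
41: 29941 = 41·730 + 11
43: 29941 = 43·696 + 13
47: 29941 = 47·637 + 2
53: 29941 = 53·564 + 49
59: 29941 = 59·507 + 28
61: 29941 = 61·490 + 51
67: 29941 = 67·446 + 59
71: 29941 = 71·421 + 50
73: 29941 = 73·410 + 11
79: 29941 = 79·379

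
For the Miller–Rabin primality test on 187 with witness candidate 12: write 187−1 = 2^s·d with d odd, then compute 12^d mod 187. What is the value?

187 − 1 = 186 = 2^1 · 93, so d = 93.
12^1 ≡ 12 (mod 187)
12^2 ≡ 12^2 = 144 ≡ 144 (mod 187)
12^4 ≡ 144^2 = 20736 ≡ 166 (mod 187)
12^8 ≡ 166^2 = 27556 ≡ 67 (mod 187)
12^16 ≡ 67^2 = 4489 ≡ 1 (mod 187)
12^32 ≡ 1^2 = 1 ≡ 1 (mod 187)
12^64 ≡ 1^2 = 1 ≡ 1 (mod 187)
93 = 64 + 16 + 8 + 4 + 1 in binary powers of 2.
So 12^93 ≡ 1 · 1 · 67 · 166 · 12 ≡ 133 (mod 187).
Squaring chain: 133; never reaches −1, so base 12 is a Miller–Rabin witness that 187 is composite.

133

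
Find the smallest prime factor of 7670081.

97

7670081 is odd.
Digit sum 29, not divisible by 3.
Ends in 1: not divisible by 5.
7: 7670081 = 7·1095725 + 6
11: 7670081 = 11·697280 + 1
13: 7670081 = 13·590006 + 3
17: 7670081 = 17·451181 + 4
19: 7670081 = 19·403688 + 9
23: 7670081 = 23·333481 + 18
29: 7670081 = 29·264485 + 16
31: 7670081 = 31·247421 + 30
37: 7670081 = 37·207299 + 18
41: 7670081 = 41·187075 + 6
43: 7670081 = 43·178373 + 42
47: 7670081 = 47·163193 + 10
53: 7670081 = 53·144718 + 27
59: 7670081 = 59·130001 + 22
61: 7670081 = 61·125739 + 2
67: 7670081 = 67·114478 + 55
71: 7670081 = 71·108029 + 22
73: 7670081 = 73·105069 + 44
79: 7670081 = 79·97089 + 50
83: 7670081 = 83·92410 + 51
89: 7670081 = 89·86180 + 61
97: 7670081 = 97·79073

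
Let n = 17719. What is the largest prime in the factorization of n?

17719 = 13 · 1363
1363 = 29 · 47
47 is prime.
So 17719 = 13 · 29 · 47; the largest prime factor is 47.

47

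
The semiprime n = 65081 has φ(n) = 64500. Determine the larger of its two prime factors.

φ(n) = (p−1)(q−1) = n − (p+q) + 1, so p + q = 65081 − 64500 + 1 = 582.
p and q are the roots of t² − 582t + 65081 = 0.
Discriminant: 582² − 4·65081 = 338724 − 260324 = 78400; √78400 = 280.
q = (582 − 280)/2 = 151, p = (582 + 280)/2 = 431.
Check: 151 · 431 = 65081.

431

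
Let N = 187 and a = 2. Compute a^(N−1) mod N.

174

2^1 ≡ 2 (mod 187)
2^2 ≡ 2^2 = 4 ≡ 4 (mod 187)
2^4 ≡ 4^2 = 16 ≡ 16 (mod 187)
2^8 ≡ 16^2 = 256 ≡ 69 (mod 187)
2^16 ≡ 69^2 = 4761 ≡ 86 (mod 187)
2^32 ≡ 86^2 = 7396 ≡ 103 (mod 187)
2^64 ≡ 103^2 = 10609 ≡ 137 (mod 187)
2^128 ≡ 137^2 = 18769 ≡ 69 (mod 187)
186 = 128 + 32 + 16 + 8 + 2 in binary powers of 2.
So 2^186 ≡ 69 · 103 · 86 · 69 · 4 ≡ 174 (mod 187).
Since 174 ≠ 1, base 2 is a Fermat witness: 187 is composite.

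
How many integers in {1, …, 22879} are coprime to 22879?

Factor: 22879 = 137 · 167.
φ(22879) = (137−1) · (167−1) = 136 · 166 = 22576.

22576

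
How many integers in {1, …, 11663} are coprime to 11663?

11448

Factor: 11663 = 107 · 109.
φ(11663) = (107−1) · (109−1) = 106 · 108 = 11448.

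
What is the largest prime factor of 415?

415 = 5 · 83
83 is prime.
So 415 = 5 · 83; the largest prime factor is 83.

83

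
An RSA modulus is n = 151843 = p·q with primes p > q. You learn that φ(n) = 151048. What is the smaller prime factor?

317

φ(n) = (p−1)(q−1) = n − (p+q) + 1, so p + q = 151843 − 151048 + 1 = 796.
p and q are the roots of t² − 796t + 151843 = 0.
Discriminant: 796² − 4·151843 = 633616 − 607372 = 26244; √26244 = 162.
q = (796 − 162)/2 = 317, p = (796 + 162)/2 = 479.
Check: 317 · 479 = 151843.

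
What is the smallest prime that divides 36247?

67

36247 is odd.
Digit sum 22, not divisible by 3.
Ends in 7: not divisible by 5.
7: 36247 = 7·5178 + 1
11: 36247 = 11·3295 + 2
13: 36247 = 13·2788 + 3
17: 36247 = 17·2132 + 3
19: 36247 = 19·1907 + 14
23: 36247 = 23·1575 + 22
29: 36247 = 29·1249 + 26
31: 36247 = 31·1169 + 8
37: 36247 = 37·979 + 24
41: 36247 = 41·884 + 3
43: 36247 = 43·842 + 41
47: 36247 = 47·771 + 10
53: 36247 = 53·683 + 48
59: 36247 = 59·614 + 21
61: 36247 = 61·594 + 13
67: 36247 = 67·541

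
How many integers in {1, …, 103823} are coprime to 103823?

101614

Factor: 103823 = 47^3.
φ(103823) = 47^2·(47−1) = 101614.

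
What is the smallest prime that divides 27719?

27719 is odd.
Digit sum 26, not divisible by 3.
Ends in 9: not divisible by 5.
7: 27719 = 7·3959 + 6
11: 27719 = 11·2519 + 10
13: 27719 = 13·2132 + 3
17: 27719 = 17·1630 + 9
19: 27719 = 19·1458 + 17
23: 27719 = 23·1205 + 4
29: 27719 = 29·955 + 24
31: 27719 = 31·894 + 5
37: 27719 = 37·749 + 6
41: 27719 = 41·676 + 3
43: 27719 = 43·644 + 27
47: 27719 = 47·589 + 36
53: 27719 = 53·523

53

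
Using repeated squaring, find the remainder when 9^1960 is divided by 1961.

1533

9^1 ≡ 9 (mod 1961)
9^2 ≡ 9^2 = 81 ≡ 81 (mod 1961)
9^4 ≡ 81^2 = 6561 ≡ 678 (mod 1961)
9^8 ≡ 678^2 = 459684 ≡ 810 (mod 1961)
9^16 ≡ 810^2 = 656100 ≡ 1126 (mod 1961)
9^32 ≡ 1126^2 = 1267876 ≡ 1070 (mod 1961)
9^64 ≡ 1070^2 = 1144900 ≡ 1637 (mod 1961)
9^128 ≡ 1637^2 = 2679769 ≡ 1043 (mod 1961)
9^256 ≡ 1043^2 = 1087849 ≡ 1455 (mod 1961)
9^512 ≡ 1455^2 = 2117025 ≡ 1106 (mod 1961)
9^1024 ≡ 1106^2 = 1223236 ≡ 1533 (mod 1961)
1960 = 1024 + 512 + 256 + 128 + 32 + 8 in binary powers of 2.
So 9^1960 ≡ 1533 · 1106 · 1455 · 1043 · 1070 · 810 ≡ 1533 (mod 1961).
Since 1533 ≠ 1, base 9 is a Fermat witness: 1961 is composite.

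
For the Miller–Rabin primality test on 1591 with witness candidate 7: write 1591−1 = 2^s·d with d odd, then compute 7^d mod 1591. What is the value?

1591 − 1 = 1590 = 2^1 · 795, so d = 795.
7^1 ≡ 7 (mod 1591)
7^2 ≡ 7^2 = 49 ≡ 49 (mod 1591)
7^4 ≡ 49^2 = 2401 ≡ 810 (mod 1591)
7^8 ≡ 810^2 = 656100 ≡ 608 (mod 1591)
7^16 ≡ 608^2 = 369664 ≡ 552 (mod 1591)
7^32 ≡ 552^2 = 304704 ≡ 823 (mod 1591)
7^64 ≡ 823^2 = 677329 ≡ 1154 (mod 1591)
7^128 ≡ 1154^2 = 1331716 ≡ 49 (mod 1591)
7^256 ≡ 49^2 = 2401 ≡ 810 (mod 1591)
7^512 ≡ 810^2 = 656100 ≡ 608 (mod 1591)
795 = 512 + 256 + 16 + 8 + 2 + 1 in binary powers of 2.
So 7^795 ≡ 608 · 810 · 552 · 608 · 49 · 7 ≡ 343 (mod 1591).
Squaring chain: 343; never reaches −1, so base 7 is a Miller–Rabin witness that 1591 is composite.

343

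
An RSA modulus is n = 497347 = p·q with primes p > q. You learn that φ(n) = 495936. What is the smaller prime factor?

673

φ(n) = (p−1)(q−1) = n − (p+q) + 1, so p + q = 497347 − 495936 + 1 = 1412.
p and q are the roots of t² − 1412t + 497347 = 0.
Discriminant: 1412² − 4·497347 = 1993744 − 1989388 = 4356; √4356 = 66.
q = (1412 − 66)/2 = 673, p = (1412 + 66)/2 = 739.
Check: 673 · 739 = 497347.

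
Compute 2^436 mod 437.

2^1 ≡ 2 (mod 437)
2^2 ≡ 2^2 = 4 ≡ 4 (mod 437)
2^4 ≡ 4^2 = 16 ≡ 16 (mod 437)
2^8 ≡ 16^2 = 256 ≡ 256 (mod 437)
2^16 ≡ 256^2 = 65536 ≡ 423 (mod 437)
2^32 ≡ 423^2 = 178929 ≡ 196 (mod 437)
2^64 ≡ 196^2 = 38416 ≡ 397 (mod 437)
2^128 ≡ 397^2 = 157609 ≡ 289 (mod 437)
2^256 ≡ 289^2 = 83521 ≡ 54 (mod 437)
436 = 256 + 128 + 32 + 16 + 4 in binary powers of 2.
So 2^436 ≡ 54 · 289 · 196 · 423 · 16 ≡ 358 (mod 437).
Since 358 ≠ 1, base 2 is a Fermat witness: 437 is composite.

358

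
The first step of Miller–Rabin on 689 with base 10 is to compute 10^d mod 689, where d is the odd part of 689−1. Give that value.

36

689 − 1 = 688 = 2^4 · 43, so d = 43.
10^1 ≡ 10 (mod 689)
10^2 ≡ 10^2 = 100 ≡ 100 (mod 689)
10^4 ≡ 100^2 = 10000 ≡ 354 (mod 689)
10^8 ≡ 354^2 = 125316 ≡ 607 (mod 689)
10^16 ≡ 607^2 = 368449 ≡ 523 (mod 689)
10^32 ≡ 523^2 = 273529 ≡ 685 (mod 689)
43 = 32 + 8 + 2 + 1 in binary powers of 2.
So 10^43 ≡ 685 · 607 · 100 · 10 ≡ 36 (mod 689).
Squaring chain: 36 → 607 → 523 → 685; never reaches −1, so base 10 is a Miller–Rabin witness that 689 is composite.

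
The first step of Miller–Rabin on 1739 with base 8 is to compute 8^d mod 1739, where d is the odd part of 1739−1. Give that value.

1739 − 1 = 1738 = 2^1 · 869, so d = 869.
8^1 ≡ 8 (mod 1739)
8^2 ≡ 8^2 = 64 ≡ 64 (mod 1739)
8^4 ≡ 64^2 = 4096 ≡ 618 (mod 1739)
8^8 ≡ 618^2 = 381924 ≡ 1083 (mod 1739)
8^16 ≡ 1083^2 = 1172889 ≡ 803 (mod 1739)
8^32 ≡ 803^2 = 644809 ≡ 1379 (mod 1739)
8^64 ≡ 1379^2 = 1901641 ≡ 914 (mod 1739)
8^128 ≡ 914^2 = 835396 ≡ 676 (mod 1739)
8^256 ≡ 676^2 = 456976 ≡ 1358 (mod 1739)
8^512 ≡ 1358^2 = 1844164 ≡ 824 (mod 1739)
869 = 512 + 256 + 64 + 32 + 4 + 1 in binary powers of 2.
So 8^869 ≡ 824 · 1358 · 914 · 1379 · 618 · 8 ≡ 726 (mod 1739).
Squaring chain: 726; never reaches −1, so base 8 is a Miller–Rabin witness that 1739 is composite.

726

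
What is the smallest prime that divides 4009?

19

4009 is odd.
Digit sum 13, not divisible by 3.
Ends in 9: not divisible by 5.
7: 4009 = 7·572 + 5
11: 4009 = 11·364 + 5
13: 4009 = 13·308 + 5
17: 4009 = 17·235 + 14
19: 4009 = 19·211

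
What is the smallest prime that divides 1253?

1253 is odd.
Digit sum 11, not divisible by 3.
Ends in 3: not divisible by 5.
7: 1253 = 7·179

7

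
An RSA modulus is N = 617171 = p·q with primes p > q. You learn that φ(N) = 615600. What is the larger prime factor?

811

φ(n) = (p−1)(q−1) = n − (p+q) + 1, so p + q = 617171 − 615600 + 1 = 1572.
p and q are the roots of t² − 1572t + 617171 = 0.
Discriminant: 1572² − 4·617171 = 2471184 − 2468684 = 2500; √2500 = 50.
q = (1572 − 50)/2 = 761, p = (1572 + 50)/2 = 811.
Check: 761 · 811 = 617171.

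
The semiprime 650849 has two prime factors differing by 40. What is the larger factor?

Since p = q + 40, we have 650849 = q(q + 40), so q² + 40q − 650849 = 0.
Discriminant: 40² + 4·650849 = 1600 + 2603396 = 2604996; √2604996 = 1614.
q = (−40 + 1614)/2 = 787, and p = q + 40 = 827.
Check: 787 · 827 = 650849.

827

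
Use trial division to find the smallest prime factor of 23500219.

71

23500219 is odd.
Digit sum 22, not divisible by 3.
Ends in 9: not divisible by 5.
7: 23500219 = 7·3357174 + 1
11: 23500219 = 11·2136383 + 6
13: 23500219 = 13·1807709 + 2
17: 23500219 = 17·1382365 + 14
19: 23500219 = 19·1236853 + 12
23: 23500219 = 23·1021748 + 15
29: 23500219 = 29·810352 + 11
31: 23500219 = 31·758071 + 18
37: 23500219 = 37·635141 + 2
41: 23500219 = 41·573176 + 3
43: 23500219 = 43·546516 + 31
47: 23500219 = 47·500004 + 31
53: 23500219 = 53·443400 + 19
59: 23500219 = 59·398308 + 47
61: 23500219 = 61·385249 + 30
67: 23500219 = 67·350749 + 36
71: 23500219 = 71·330989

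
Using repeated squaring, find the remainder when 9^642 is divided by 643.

9^1 ≡ 9 (mod 643)
9^2 ≡ 9^2 = 81 ≡ 81 (mod 643)
9^4 ≡ 81^2 = 6561 ≡ 131 (mod 643)
9^8 ≡ 131^2 = 17161 ≡ 443 (mod 643)
9^16 ≡ 443^2 = 196249 ≡ 134 (mod 643)
9^32 ≡ 134^2 = 17956 ≡ 595 (mod 643)
9^64 ≡ 595^2 = 354025 ≡ 375 (mod 643)
9^128 ≡ 375^2 = 140625 ≡ 451 (mod 643)
9^256 ≡ 451^2 = 203401 ≡ 213 (mod 643)
9^512 ≡ 213^2 = 45369 ≡ 359 (mod 643)
642 = 512 + 128 + 2 in binary powers of 2.
So 9^642 ≡ 359 · 451 · 81 ≡ 1 (mod 643).
Since the result is 1, base 9 gives no evidence that 643 is composite.

1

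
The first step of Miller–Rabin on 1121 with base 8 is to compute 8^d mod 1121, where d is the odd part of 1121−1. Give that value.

1121 − 1 = 1120 = 2^5 · 35, so d = 35.
8^1 ≡ 8 (mod 1121)
8^2 ≡ 8^2 = 64 ≡ 64 (mod 1121)
8^4 ≡ 64^2 = 4096 ≡ 733 (mod 1121)
8^8 ≡ 733^2 = 537289 ≡ 330 (mod 1121)
8^16 ≡ 330^2 = 108900 ≡ 163 (mod 1121)
8^32 ≡ 163^2 = 26569 ≡ 786 (mod 1121)
35 = 32 + 2 + 1 in binary powers of 2.
So 8^35 ≡ 786 · 64 · 8 ≡ 1114 (mod 1121).
Squaring chain: 1114 → 49 → 159 → 619 → 900; never reaches −1, so base 8 is a Miller–Rabin witness that 1121 is composite.

1114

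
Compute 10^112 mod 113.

10^1 ≡ 10 (mod 113)
10^2 ≡ 10^2 = 100 ≡ 100 (mod 113)
10^4 ≡ 100^2 = 10000 ≡ 56 (mod 113)
10^8 ≡ 56^2 = 3136 ≡ 85 (mod 113)
10^16 ≡ 85^2 = 7225 ≡ 106 (mod 113)
10^32 ≡ 106^2 = 11236 ≡ 49 (mod 113)
10^64 ≡ 49^2 = 2401 ≡ 28 (mod 113)
112 = 64 + 32 + 16 in binary powers of 2.
So 10^112 ≡ 28 · 49 · 106 ≡ 1 (mod 113).
Since the result is 1, base 10 gives no evidence that 113 is composite.

1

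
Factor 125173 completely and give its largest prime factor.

71

125173 = 41 · 3053
3053 = 43 · 71
71 is prime.
So 125173 = 41 · 43 · 71; the largest prime factor is 71.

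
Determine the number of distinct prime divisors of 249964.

249964 = 2^2 · 62491
62491 = 11 · 5681
5681 = 13 · 437
437 = 19 · 23
249964 = 2^2 · 11 · 13 · 19 · 23, which has 5 distinct prime factors.

5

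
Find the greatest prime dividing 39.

13

39 = 3 · 13
13 is prime.
So 39 = 3 · 13; the largest prime factor is 13.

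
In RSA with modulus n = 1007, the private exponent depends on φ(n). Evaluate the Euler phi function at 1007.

Factor: 1007 = 19 · 53.
φ(1007) = (19−1) · (53−1) = 18 · 52 = 936.

936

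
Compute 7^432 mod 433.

7^1 ≡ 7 (mod 433)
7^2 ≡ 7^2 = 49 ≡ 49 (mod 433)
7^4 ≡ 49^2 = 2401 ≡ 236 (mod 433)
7^8 ≡ 236^2 = 55696 ≡ 272 (mod 433)
7^16 ≡ 272^2 = 73984 ≡ 374 (mod 433)
7^32 ≡ 374^2 = 139876 ≡ 17 (mod 433)
7^64 ≡ 17^2 = 289 ≡ 289 (mod 433)
7^128 ≡ 289^2 = 83521 ≡ 385 (mod 433)
7^256 ≡ 385^2 = 148225 ≡ 139 (mod 433)
432 = 256 + 128 + 32 + 16 in binary powers of 2.
So 7^432 ≡ 139 · 385 · 17 · 374 ≡ 1 (mod 433).
Since the result is 1, base 7 gives no evidence that 433 is composite.

1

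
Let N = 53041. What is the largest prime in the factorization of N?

53041 = 29 · 1829
1829 = 31 · 59
59 is prime.
So 53041 = 29 · 31 · 59; the largest prime factor is 59.

59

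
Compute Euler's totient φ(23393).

Factor: 23393 = 149 · 157.
φ(23393) = (149−1) · (157−1) = 148 · 156 = 23088.

23088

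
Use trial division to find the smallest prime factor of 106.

2

106 is even: 2 divides it.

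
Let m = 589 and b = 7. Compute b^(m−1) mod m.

343

7^1 ≡ 7 (mod 589)
7^2 ≡ 7^2 = 49 ≡ 49 (mod 589)
7^4 ≡ 49^2 = 2401 ≡ 45 (mod 589)
7^8 ≡ 45^2 = 2025 ≡ 258 (mod 589)
7^16 ≡ 258^2 = 66564 ≡ 7 (mod 589)
7^32 ≡ 7^2 = 49 ≡ 49 (mod 589)
7^64 ≡ 49^2 = 2401 ≡ 45 (mod 589)
7^128 ≡ 45^2 = 2025 ≡ 258 (mod 589)
7^256 ≡ 258^2 = 66564 ≡ 7 (mod 589)
7^512 ≡ 7^2 = 49 ≡ 49 (mod 589)
588 = 512 + 64 + 8 + 4 in binary powers of 2.
So 7^588 ≡ 49 · 45 · 258 · 45 ≡ 343 (mod 589).
Since 343 ≠ 1, base 7 is a Fermat witness: 589 is composite.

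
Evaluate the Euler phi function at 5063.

4920

Factor: 5063 = 61 · 83.
φ(5063) = (61−1) · (83−1) = 60 · 82 = 4920.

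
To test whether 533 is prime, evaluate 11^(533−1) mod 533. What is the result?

11^1 ≡ 11 (mod 533)
11^2 ≡ 11^2 = 121 ≡ 121 (mod 533)
11^4 ≡ 121^2 = 14641 ≡ 250 (mod 533)
11^8 ≡ 250^2 = 62500 ≡ 139 (mod 533)
11^16 ≡ 139^2 = 19321 ≡ 133 (mod 533)
11^32 ≡ 133^2 = 17689 ≡ 100 (mod 533)
11^64 ≡ 100^2 = 10000 ≡ 406 (mod 533)
11^128 ≡ 406^2 = 164836 ≡ 139 (mod 533)
11^256 ≡ 139^2 = 19321 ≡ 133 (mod 533)
11^512 ≡ 133^2 = 17689 ≡ 100 (mod 533)
532 = 512 + 16 + 4 in binary powers of 2.
So 11^532 ≡ 100 · 133 · 250 ≡ 146 (mod 533).
Since 146 ≠ 1, base 11 is a Fermat witness: 533 is composite.

146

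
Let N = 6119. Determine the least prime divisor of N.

29

6119 is odd.
Digit sum 17, not divisible by 3.
Ends in 9: not divisible by 5.
7: 6119 = 7·874 + 1
11: 6119 = 11·556 + 3
13: 6119 = 13·470 + 9
17: 6119 = 17·359 + 16
19: 6119 = 19·322 + 1
23: 6119 = 23·266 + 1
29: 6119 = 29·211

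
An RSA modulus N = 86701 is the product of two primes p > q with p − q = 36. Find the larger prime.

Since p = q + 36, we have 86701 = q(q + 36), so q² + 36q − 86701 = 0.
Discriminant: 36² + 4·86701 = 1296 + 346804 = 348100; √348100 = 590.
q = (−36 + 590)/2 = 277, and p = q + 36 = 313.
Check: 277 · 313 = 86701.

313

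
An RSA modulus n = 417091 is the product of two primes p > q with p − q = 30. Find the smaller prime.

631

Since p = q + 30, we have 417091 = q(q + 30), so q² + 30q − 417091 = 0.
Discriminant: 30² + 4·417091 = 900 + 1668364 = 1669264; √1669264 = 1292.
q = (−30 + 1292)/2 = 631, and p = q + 30 = 661.
Check: 631 · 661 = 417091.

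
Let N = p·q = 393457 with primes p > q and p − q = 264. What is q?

Since p = q + 264, we have 393457 = q(q + 264), so q² + 264q − 393457 = 0.
Discriminant: 264² + 4·393457 = 69696 + 1573828 = 1643524; √1643524 = 1282.
q = (−264 + 1282)/2 = 509, and p = q + 264 = 773.
Check: 509 · 773 = 393457.

509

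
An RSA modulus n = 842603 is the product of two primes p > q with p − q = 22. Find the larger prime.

Since p = q + 22, we have 842603 = q(q + 22), so q² + 22q − 842603 = 0.
Discriminant: 22² + 4·842603 = 484 + 3370412 = 3370896; √3370896 = 1836.
q = (−22 + 1836)/2 = 907, and p = q + 22 = 929.
Check: 907 · 929 = 842603.

929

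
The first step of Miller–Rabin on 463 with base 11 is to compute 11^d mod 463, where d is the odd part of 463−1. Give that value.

463 − 1 = 462 = 2^1 · 231, so d = 231.
11^1 ≡ 11 (mod 463)
11^2 ≡ 11^2 = 121 ≡ 121 (mod 463)
11^4 ≡ 121^2 = 14641 ≡ 288 (mod 463)
11^8 ≡ 288^2 = 82944 ≡ 67 (mod 463)
11^16 ≡ 67^2 = 4489 ≡ 322 (mod 463)
11^32 ≡ 322^2 = 103684 ≡ 435 (mod 463)
11^64 ≡ 435^2 = 189225 ≡ 321 (mod 463)
11^128 ≡ 321^2 = 103041 ≡ 255 (mod 463)
231 = 128 + 64 + 32 + 4 + 2 + 1 in binary powers of 2.
So 11^231 ≡ 255 · 321 · 435 · 288 · 121 · 11 ≡ 462 (mod 463).
Since 11^d ≡ 462 (mod 463), base 11 does not prove 463 composite.

462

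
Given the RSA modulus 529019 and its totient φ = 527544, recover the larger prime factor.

φ(n) = (p−1)(q−1) = n − (p+q) + 1, so p + q = 529019 − 527544 + 1 = 1476.
p and q are the roots of t² − 1476t + 529019 = 0.
Discriminant: 1476² − 4·529019 = 2178576 − 2116076 = 62500; √62500 = 250.
q = (1476 − 250)/2 = 613, p = (1476 + 250)/2 = 863.
Check: 613 · 863 = 529019.

863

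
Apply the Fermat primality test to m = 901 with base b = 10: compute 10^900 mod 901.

10^1 ≡ 10 (mod 901)
10^2 ≡ 10^2 = 100 ≡ 100 (mod 901)
10^4 ≡ 100^2 = 10000 ≡ 89 (mod 901)
10^8 ≡ 89^2 = 7921 ≡ 713 (mod 901)
10^16 ≡ 713^2 = 508369 ≡ 205 (mod 901)
10^32 ≡ 205^2 = 42025 ≡ 579 (mod 901)
10^64 ≡ 579^2 = 335241 ≡ 69 (mod 901)
10^128 ≡ 69^2 = 4761 ≡ 256 (mod 901)
10^256 ≡ 256^2 = 65536 ≡ 664 (mod 901)
10^512 ≡ 664^2 = 440896 ≡ 307 (mod 901)
900 = 512 + 256 + 128 + 4 in binary powers of 2.
So 10^900 ≡ 307 · 664 · 256 · 89 ≡ 735 (mod 901).
Since 735 ≠ 1, base 10 is a Fermat witness: 901 is composite.

735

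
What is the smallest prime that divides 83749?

83749 is odd.
Digit sum 31, not divisible by 3.
Ends in 9: not divisible by 5.
7: 83749 = 7·11964 + 1
11: 83749 = 11·7613 + 6
13: 83749 = 13·6442 + 3
17: 83749 = 17·4926 + 7
19: 83749 = 19·4407 + 16
23: 83749 = 23·3641 + 6
29: 83749 = 29·2887 + 26
31: 83749 = 31·2701 + 18
37: 83749 = 37·2263 + 18
41: 83749 = 41·2042 + 27
43: 83749 = 43·1947 + 28
47: 83749 = 47·1781 + 42
53: 83749 = 53·1580 + 9
59: 83749 = 59·1419 + 28
61: 83749 = 61·1372 + 57
67: 83749 = 67·1249 + 66
71: 83749 = 71·1179 + 40
73: 83749 = 73·1147 + 18
79: 83749 = 79·1060 + 9
83: 83749 = 83·1009 + 2
89: 83749 = 89·941

89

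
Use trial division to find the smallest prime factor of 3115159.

3115159 is odd.
Digit sum 25, not divisible by 3.
Ends in 9: not divisible by 5.
7: 3115159 = 7·445022 + 5
11: 3115159 = 11·283196 + 3
13: 3115159 = 13·239627 + 8
17: 3115159 = 17·183244 + 11
19: 3115159 = 19·163955 + 14
23: 3115159 = 23·135441 + 16
29: 3115159 = 29·107419 + 8
31: 3115159 = 31·100489

31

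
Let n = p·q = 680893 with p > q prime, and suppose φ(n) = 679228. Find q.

φ(n) = (p−1)(q−1) = n − (p+q) + 1, so p + q = 680893 − 679228 + 1 = 1666.
p and q are the roots of t² − 1666t + 680893 = 0.
Discriminant: 1666² − 4·680893 = 2775556 − 2723572 = 51984; √51984 = 228.
q = (1666 − 228)/2 = 719, p = (1666 + 228)/2 = 947.
Check: 719 · 947 = 680893.

719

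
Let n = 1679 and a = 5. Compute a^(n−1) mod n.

1618

5^1 ≡ 5 (mod 1679)
5^2 ≡ 5^2 = 25 ≡ 25 (mod 1679)
5^4 ≡ 25^2 = 625 ≡ 625 (mod 1679)
5^8 ≡ 625^2 = 390625 ≡ 1097 (mod 1679)
5^16 ≡ 1097^2 = 1203409 ≡ 1245 (mod 1679)
5^32 ≡ 1245^2 = 1550025 ≡ 308 (mod 1679)
5^64 ≡ 308^2 = 94864 ≡ 840 (mod 1679)
5^128 ≡ 840^2 = 705600 ≡ 420 (mod 1679)
5^256 ≡ 420^2 = 176400 ≡ 105 (mod 1679)
5^512 ≡ 105^2 = 11025 ≡ 951 (mod 1679)
5^1024 ≡ 951^2 = 904401 ≡ 1099 (mod 1679)
1678 = 1024 + 512 + 128 + 8 + 4 + 2 in binary powers of 2.
So 5^1678 ≡ 1099 · 951 · 420 · 1097 · 625 · 25 ≡ 1618 (mod 1679).
Since 1618 ≠ 1, base 5 is a Fermat witness: 1679 is composite.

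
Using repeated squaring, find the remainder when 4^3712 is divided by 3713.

4^1 ≡ 4 (mod 3713)
4^2 ≡ 4^2 = 16 ≡ 16 (mod 3713)
4^4 ≡ 16^2 = 256 ≡ 256 (mod 3713)
4^8 ≡ 256^2 = 65536 ≡ 2415 (mod 3713)
4^16 ≡ 2415^2 = 5832225 ≡ 2815 (mod 3713)
4^32 ≡ 2815^2 = 7924225 ≡ 683 (mod 3713)
4^64 ≡ 683^2 = 466489 ≡ 2364 (mod 3713)
4^128 ≡ 2364^2 = 5588496 ≡ 431 (mod 3713)
4^256 ≡ 431^2 = 185761 ≡ 111 (mod 3713)
4^512 ≡ 111^2 = 12321 ≡ 1182 (mod 3713)
4^1024 ≡ 1182^2 = 1397124 ≡ 1036 (mod 3713)
4^2048 ≡ 1036^2 = 1073296 ≡ 239 (mod 3713)
3712 = 2048 + 1024 + 512 + 128 in binary powers of 2.
So 4^3712 ≡ 239 · 1036 · 1182 · 431 ≡ 3033 (mod 3713).
Since 3033 ≠ 1, base 4 is a Fermat witness: 3713 is composite.

3033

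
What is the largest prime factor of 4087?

67

4087 = 61 · 67
67 is prime.
So 4087 = 61 · 67; the largest prime factor is 67.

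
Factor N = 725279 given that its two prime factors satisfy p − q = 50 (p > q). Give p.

Since p = q + 50, we have 725279 = q(q + 50), so q² + 50q − 725279 = 0.
Discriminant: 50² + 4·725279 = 2500 + 2901116 = 2903616; √2903616 = 1704.
q = (−50 + 1704)/2 = 827, and p = q + 50 = 877.
Check: 827 · 877 = 725279.

877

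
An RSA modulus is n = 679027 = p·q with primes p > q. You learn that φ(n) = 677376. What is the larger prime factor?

883

φ(n) = (p−1)(q−1) = n − (p+q) + 1, so p + q = 679027 − 677376 + 1 = 1652.
p and q are the roots of t² − 1652t + 679027 = 0.
Discriminant: 1652² − 4·679027 = 2729104 − 2716108 = 12996; √12996 = 114.
q = (1652 − 114)/2 = 769, p = (1652 + 114)/2 = 883.
Check: 769 · 883 = 679027.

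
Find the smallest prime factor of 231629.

19

231629 is odd.
Digit sum 23, not divisible by 3.
Ends in 9: not divisible by 5.
7: 231629 = 7·33089 + 6
11: 231629 = 11·21057 + 2
13: 231629 = 13·17817 + 8
17: 231629 = 17·13625 + 4
19: 231629 = 19·12191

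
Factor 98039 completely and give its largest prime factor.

79

98039 = 17 · 5767
5767 = 73 · 79
79 is prime.
So 98039 = 17 · 73 · 79; the largest prime factor is 79.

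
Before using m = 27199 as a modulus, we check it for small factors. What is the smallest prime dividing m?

59

27199 is odd.
Digit sum 28, not divisible by 3.
Ends in 9: not divisible by 5.
7: 27199 = 7·3885 + 4
11: 27199 = 11·2472 + 7
13: 27199 = 13·2092 + 3
17: 27199 = 17·1599 + 16
19: 27199 = 19·1431 + 10
23: 27199 = 23·1182 + 13
29: 27199 = 29·937 + 26
31: 27199 = 31·877 + 12
37: 27199 = 37·735 + 4
41: 27199 = 41·663 + 16
43: 27199 = 43·632 + 23
47: 27199 = 47·578 + 33
53: 27199 = 53·513 + 10
59: 27199 = 59·461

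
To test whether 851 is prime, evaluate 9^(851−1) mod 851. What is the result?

9^1 ≡ 9 (mod 851)
9^2 ≡ 9^2 = 81 ≡ 81 (mod 851)
9^4 ≡ 81^2 = 6561 ≡ 604 (mod 851)
9^8 ≡ 604^2 = 364816 ≡ 588 (mod 851)
9^16 ≡ 588^2 = 345744 ≡ 238 (mod 851)
9^32 ≡ 238^2 = 56644 ≡ 478 (mod 851)
9^64 ≡ 478^2 = 228484 ≡ 416 (mod 851)
9^128 ≡ 416^2 = 173056 ≡ 303 (mod 851)
9^256 ≡ 303^2 = 91809 ≡ 752 (mod 851)
9^512 ≡ 752^2 = 565504 ≡ 440 (mod 851)
850 = 512 + 256 + 64 + 16 + 2 in binary powers of 2.
So 9^850 ≡ 440 · 752 · 416 · 238 · 81 ≡ 752 (mod 851).
Since 752 ≠ 1, base 9 is a Fermat witness: 851 is composite.

752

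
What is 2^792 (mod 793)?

2^1 ≡ 2 (mod 793)
2^2 ≡ 2^2 = 4 ≡ 4 (mod 793)
2^4 ≡ 4^2 = 16 ≡ 16 (mod 793)
2^8 ≡ 16^2 = 256 ≡ 256 (mod 793)
2^16 ≡ 256^2 = 65536 ≡ 510 (mod 793)
2^32 ≡ 510^2 = 260100 ≡ 789 (mod 793)
2^64 ≡ 789^2 = 622521 ≡ 16 (mod 793)
2^128 ≡ 16^2 = 256 ≡ 256 (mod 793)
2^256 ≡ 256^2 = 65536 ≡ 510 (mod 793)
2^512 ≡ 510^2 = 260100 ≡ 789 (mod 793)
792 = 512 + 256 + 16 + 8 in binary powers of 2.
So 2^792 ≡ 789 · 510 · 510 · 256 ≡ 131 (mod 793).
Since 131 ≠ 1, base 2 is a Fermat witness: 793 is composite.

131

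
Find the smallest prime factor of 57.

57 is odd.
Digit sum 12, divisible by 3.

3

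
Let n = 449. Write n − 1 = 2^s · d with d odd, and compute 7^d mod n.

77

449 − 1 = 448 = 2^6 · 7, so d = 7.
7^1 ≡ 7 (mod 449)
7^2 ≡ 7^2 = 49 ≡ 49 (mod 449)
7^4 ≡ 49^2 = 2401 ≡ 156 (mod 449)
7 = 4 + 2 + 1 in binary powers of 2.
So 7^7 ≡ 156 · 49 · 7 ≡ 77 (mod 449).
Squaring chain: 77 → 92 → 382 → 448 → 1 → 1; reaches −1, so base 7 does not prove 449 composite.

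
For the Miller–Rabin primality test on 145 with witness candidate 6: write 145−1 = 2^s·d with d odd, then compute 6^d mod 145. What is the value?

51

145 − 1 = 144 = 2^4 · 9, so d = 9.
6^1 ≡ 6 (mod 145)
6^2 ≡ 6^2 = 36 ≡ 36 (mod 145)
6^4 ≡ 36^2 = 1296 ≡ 136 (mod 145)
6^8 ≡ 136^2 = 18496 ≡ 81 (mod 145)
9 = 8 + 1 in binary powers of 2.
So 6^9 ≡ 81 · 6 ≡ 51 (mod 145).
Squaring chain: 51 → 136 → 81 → 36; never reaches −1, so base 6 is a Miller–Rabin witness that 145 is composite.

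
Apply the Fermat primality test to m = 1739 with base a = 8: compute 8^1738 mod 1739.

8^1 ≡ 8 (mod 1739)
8^2 ≡ 8^2 = 64 ≡ 64 (mod 1739)
8^4 ≡ 64^2 = 4096 ≡ 618 (mod 1739)
8^8 ≡ 618^2 = 381924 ≡ 1083 (mod 1739)
8^16 ≡ 1083^2 = 1172889 ≡ 803 (mod 1739)
8^32 ≡ 803^2 = 644809 ≡ 1379 (mod 1739)
8^64 ≡ 1379^2 = 1901641 ≡ 914 (mod 1739)
8^128 ≡ 914^2 = 835396 ≡ 676 (mod 1739)
8^256 ≡ 676^2 = 456976 ≡ 1358 (mod 1739)
8^512 ≡ 1358^2 = 1844164 ≡ 824 (mod 1739)
8^1024 ≡ 824^2 = 678976 ≡ 766 (mod 1739)
1738 = 1024 + 512 + 128 + 64 + 8 + 2 in binary powers of 2.
So 8^1738 ≡ 766 · 824 · 676 · 914 · 1083 · 64 ≡ 159 (mod 1739).
Since 159 ≠ 1, base 8 is a Fermat witness: 1739 is composite.

159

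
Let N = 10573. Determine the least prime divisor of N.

10573 is odd.
Digit sum 16, not divisible by 3.
Ends in 3: not divisible by 5.
7: 10573 = 7·1510 + 3
11: 10573 = 11·961 + 2
13: 10573 = 13·813 + 4
17: 10573 = 17·621 + 16
19: 10573 = 19·556 + 9
23: 10573 = 23·459 + 16
29: 10573 = 29·364 + 17
31: 10573 = 31·341 + 2
37: 10573 = 37·285 + 28
41: 10573 = 41·257 + 36
43: 10573 = 43·245 + 38
47: 10573 = 47·224 + 45
53: 10573 = 53·199 + 26
59: 10573 = 59·179 + 12
61: 10573 = 61·173 + 20
67: 10573 = 67·157 + 54
71: 10573 = 71·148 + 65
73: 10573 = 73·144 + 61
79: 10573 = 79·133 + 66
83: 10573 = 83·127 + 32
89: 10573 = 89·118 + 71
97: 10573 = 97·109

97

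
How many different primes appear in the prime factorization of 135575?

4

135575 = 5^2 · 5423
5423 = 11 · 493
493 = 17 · 29
135575 = 5^2 · 11 · 17 · 29, which has 4 distinct prime factors.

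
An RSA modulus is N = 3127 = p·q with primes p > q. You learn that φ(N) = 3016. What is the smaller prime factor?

53

φ(n) = (p−1)(q−1) = n − (p+q) + 1, so p + q = 3127 − 3016 + 1 = 112.
p and q are the roots of t² − 112t + 3127 = 0.
Discriminant: 112² − 4·3127 = 12544 − 12508 = 36; √36 = 6.
q = (112 − 6)/2 = 53, p = (112 + 6)/2 = 59.
Check: 53 · 59 = 3127.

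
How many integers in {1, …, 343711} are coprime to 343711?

328440

Factor: 343711 = 47 · 71 · 103.
φ(343711) = (47−1) · (71−1) · (103−1) = 46 · 70 · 102 = 328440.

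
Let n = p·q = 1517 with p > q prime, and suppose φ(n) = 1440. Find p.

41

φ(n) = (p−1)(q−1) = n − (p+q) + 1, so p + q = 1517 − 1440 + 1 = 78.
p and q are the roots of t² − 78t + 1517 = 0.
Discriminant: 78² − 4·1517 = 6084 − 6068 = 16; √16 = 4.
q = (78 − 4)/2 = 37, p = (78 + 4)/2 = 41.
Check: 37 · 41 = 1517.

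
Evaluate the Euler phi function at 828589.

800976

Factor: 828589 = 67 · 83 · 149.
φ(828589) = (67−1) · (83−1) · (149−1) = 66 · 82 · 148 = 800976.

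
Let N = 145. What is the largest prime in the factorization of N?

29

145 = 5 · 29
29 is prime.
So 145 = 5 · 29; the largest prime factor is 29.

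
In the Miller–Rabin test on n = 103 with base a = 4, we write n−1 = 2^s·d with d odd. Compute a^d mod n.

103 − 1 = 102 = 2^1 · 51, so d = 51.
4^1 ≡ 4 (mod 103)
4^2 ≡ 4^2 = 16 ≡ 16 (mod 103)
4^4 ≡ 16^2 = 256 ≡ 50 (mod 103)
4^8 ≡ 50^2 = 2500 ≡ 28 (mod 103)
4^16 ≡ 28^2 = 784 ≡ 63 (mod 103)
4^32 ≡ 63^2 = 3969 ≡ 55 (mod 103)
51 = 32 + 16 + 2 + 1 in binary powers of 2.
So 4^51 ≡ 55 · 63 · 16 · 4 ≡ 1 (mod 103).
Since 4^d ≡ 1 (mod 103), base 4 does not prove 103 composite.

1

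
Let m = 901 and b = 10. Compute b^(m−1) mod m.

10^1 ≡ 10 (mod 901)
10^2 ≡ 10^2 = 100 ≡ 100 (mod 901)
10^4 ≡ 100^2 = 10000 ≡ 89 (mod 901)
10^8 ≡ 89^2 = 7921 ≡ 713 (mod 901)
10^16 ≡ 713^2 = 508369 ≡ 205 (mod 901)
10^32 ≡ 205^2 = 42025 ≡ 579 (mod 901)
10^64 ≡ 579^2 = 335241 ≡ 69 (mod 901)
10^128 ≡ 69^2 = 4761 ≡ 256 (mod 901)
10^256 ≡ 256^2 = 65536 ≡ 664 (mod 901)
10^512 ≡ 664^2 = 440896 ≡ 307 (mod 901)
900 = 512 + 256 + 128 + 4 in binary powers of 2.
So 10^900 ≡ 307 · 664 · 256 · 89 ≡ 735 (mod 901).
Since 735 ≠ 1, base 10 is a Fermat witness: 901 is composite.

735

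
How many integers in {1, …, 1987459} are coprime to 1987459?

1938816

Factor: 1987459 = 89 · 137 · 163.
φ(1987459) = (89−1) · (137−1) · (163−1) = 88 · 136 · 162 = 1938816.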